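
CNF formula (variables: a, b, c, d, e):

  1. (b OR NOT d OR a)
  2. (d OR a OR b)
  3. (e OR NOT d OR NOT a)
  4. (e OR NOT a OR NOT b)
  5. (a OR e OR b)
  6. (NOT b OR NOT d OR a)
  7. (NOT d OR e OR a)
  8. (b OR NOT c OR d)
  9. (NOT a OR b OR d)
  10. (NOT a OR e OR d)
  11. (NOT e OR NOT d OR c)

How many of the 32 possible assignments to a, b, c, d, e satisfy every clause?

Split on a, then d.
  a=1, d=1: remaining (b,c,e) ∈ {(0,1,1); (1,1,1)} — 2.
  a=1, d=0: remaining (b,c,e) ∈ {(1,0,1); (1,1,1)} — 2.
  a=0, d=1: a clause becomes empty — 0.
  a=0, d=0: remaining (b,c,e) ∈ {(1,0,0); (1,0,1); (1,1,0); (1,1,1)} — 4.
Total: 2 + 2 + 0 + 4 = 8.

8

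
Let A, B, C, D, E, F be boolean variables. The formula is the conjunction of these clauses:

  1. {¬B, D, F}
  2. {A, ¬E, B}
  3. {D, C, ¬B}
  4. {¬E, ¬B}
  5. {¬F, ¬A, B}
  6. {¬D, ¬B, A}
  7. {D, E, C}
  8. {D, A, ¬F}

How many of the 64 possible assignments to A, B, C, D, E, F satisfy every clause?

Case analysis on B and D:
  B=1, D=1: remaining (A,C,E,F) ∈ {(1,0,0,0); (1,0,0,1); (1,1,0,0); (1,1,0,1)} — 4.
  B=1, D=0: remaining (A,C,E,F) ∈ {(1,1,0,1)} — 1.
  B=0, D=1: C free; 4 ways for (A,E,F) × 2^1 = 8.
  B=0, D=0: remaining (A,C,E,F) ∈ {(0,1,0,0); (1,0,1,0); (1,1,0,0); (1,1,1,0)} — 4.
Total: 4 + 1 + 8 + 4 = 17.

17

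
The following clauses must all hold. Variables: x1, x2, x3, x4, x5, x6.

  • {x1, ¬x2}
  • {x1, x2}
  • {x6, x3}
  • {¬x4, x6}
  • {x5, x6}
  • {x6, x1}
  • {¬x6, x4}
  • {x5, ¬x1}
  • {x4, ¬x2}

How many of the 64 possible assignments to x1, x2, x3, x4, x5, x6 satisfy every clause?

5

Satisfying assignments:
  x1=T x2=F x3=F x4=T x5=T x6=T
  x1=T x2=F x3=T x4=F x5=T x6=F
  x1=T x2=F x3=T x4=T x5=T x6=T
  x1=T x2=T x3=F x4=T x5=T x6=T
  x1=T x2=T x3=T x4=T x5=T x6=T
Count: 5.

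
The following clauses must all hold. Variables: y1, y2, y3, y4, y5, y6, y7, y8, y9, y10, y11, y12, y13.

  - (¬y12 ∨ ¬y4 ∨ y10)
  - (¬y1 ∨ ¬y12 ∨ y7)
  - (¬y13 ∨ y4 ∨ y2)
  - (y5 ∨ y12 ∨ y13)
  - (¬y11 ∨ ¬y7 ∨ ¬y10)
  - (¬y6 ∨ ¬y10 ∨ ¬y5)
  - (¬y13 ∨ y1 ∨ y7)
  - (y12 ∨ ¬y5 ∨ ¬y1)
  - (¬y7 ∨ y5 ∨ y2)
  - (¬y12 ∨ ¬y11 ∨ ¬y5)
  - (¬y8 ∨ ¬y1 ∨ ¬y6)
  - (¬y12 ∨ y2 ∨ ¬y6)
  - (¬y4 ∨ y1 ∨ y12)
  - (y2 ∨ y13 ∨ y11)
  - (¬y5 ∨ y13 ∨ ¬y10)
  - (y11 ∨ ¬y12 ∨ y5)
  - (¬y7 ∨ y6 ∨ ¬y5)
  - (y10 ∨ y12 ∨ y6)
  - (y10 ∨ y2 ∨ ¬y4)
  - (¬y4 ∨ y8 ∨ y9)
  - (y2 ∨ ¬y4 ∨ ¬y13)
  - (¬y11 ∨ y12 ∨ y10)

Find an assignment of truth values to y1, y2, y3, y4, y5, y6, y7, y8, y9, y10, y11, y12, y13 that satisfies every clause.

y1 = 0  y2 = 1  y3 = 0  y4 = 0  y5 = 1  y6 = 1  y7 = 0  y8 = 1  y9 = 1  y10 = 0  y11 = 0  y12 = 1  y13 = 0

Pure literal: y2 appears only positively; assign y2 = True.
Pure literal: y9 appears only positively; assign y9 = True.
Set y1 = False and propagate.
Try y4 = False.
The remaining clauses are satisfied by y3 = False, y5 = True, y6 = True, y7 = False, y8 = True, y10 = False, y11 = False, y12 = True, y13 = False.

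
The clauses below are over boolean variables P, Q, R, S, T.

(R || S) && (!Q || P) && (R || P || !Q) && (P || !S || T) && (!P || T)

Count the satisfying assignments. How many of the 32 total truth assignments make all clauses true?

10

Case analysis on P and Q:
  P=T, Q=T: remaining (R,S,T) ∈ {(F,T,T); (T,F,T); (T,T,T)} — 3.
  P=T, Q=F: remaining (R,S,T) ∈ {(F,T,T); (T,F,T); (T,T,T)} — 3.
  P=F, Q=T: a clause becomes empty — 0.
  P=F, Q=F: remaining (R,S,T) ∈ {(F,T,T); (T,F,F); (T,F,T); (T,T,T)} — 4.
Total: 3 + 3 + 0 + 4 = 10.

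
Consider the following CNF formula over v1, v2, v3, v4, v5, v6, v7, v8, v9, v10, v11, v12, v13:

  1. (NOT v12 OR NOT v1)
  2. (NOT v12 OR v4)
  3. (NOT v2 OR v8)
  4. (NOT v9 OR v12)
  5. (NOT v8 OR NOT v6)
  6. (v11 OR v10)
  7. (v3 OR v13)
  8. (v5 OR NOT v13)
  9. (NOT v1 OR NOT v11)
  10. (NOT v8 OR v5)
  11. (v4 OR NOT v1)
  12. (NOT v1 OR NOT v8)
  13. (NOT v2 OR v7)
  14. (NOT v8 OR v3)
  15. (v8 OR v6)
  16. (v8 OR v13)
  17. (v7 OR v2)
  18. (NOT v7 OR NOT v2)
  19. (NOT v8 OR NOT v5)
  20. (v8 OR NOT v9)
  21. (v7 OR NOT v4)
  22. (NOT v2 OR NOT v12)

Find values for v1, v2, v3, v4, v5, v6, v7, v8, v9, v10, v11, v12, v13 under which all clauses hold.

v1=F, v2=F, v3=F, v4=T, v5=T, v6=T, v7=T, v8=F, v9=F, v10=T, v11=F, v12=T, v13=T

Check each clause:
  1. (NOT v12 OR NOT v1) — NOT v1 is true.
  2. (v4 OR NOT v12) — v4 is true.
  3. (v8 OR NOT v2) — NOT v2 is true.
  4. (NOT v9 OR v12) — v12 is true.
  5. (NOT v8 OR NOT v6) — NOT v8 is true.
  6. (v10 OR v11) — v10 is true.
  7. (v3 OR v13) — v13 is true.
  8. (v5 OR NOT v13) — v5 is true.
  9. (NOT v11 OR NOT v1) — NOT v11 is true.
  10. (NOT v8 OR v5) — NOT v8 is true.
  11. (v4 OR NOT v1) — v4 is true.
  12. (NOT v1 OR NOT v8) — NOT v8 is true.
  13. (NOT v2 OR v7) — NOT v2 is true.
  14. (NOT v8 OR v3) — NOT v8 is true.
  15. (v6 OR v8) — v6 is true.
  16. (v8 OR v13) — v13 is true.
  17. (v2 OR v7) — v7 is true.
  18. (NOT v7 OR NOT v2) — NOT v2 is true.
  19. (NOT v5 OR NOT v8) — NOT v8 is true.
  20. (v8 OR NOT v9) — NOT v9 is true.
  21. (v7 OR NOT v4) — v7 is true.
  22. (NOT v12 OR NOT v2) — NOT v2 is true.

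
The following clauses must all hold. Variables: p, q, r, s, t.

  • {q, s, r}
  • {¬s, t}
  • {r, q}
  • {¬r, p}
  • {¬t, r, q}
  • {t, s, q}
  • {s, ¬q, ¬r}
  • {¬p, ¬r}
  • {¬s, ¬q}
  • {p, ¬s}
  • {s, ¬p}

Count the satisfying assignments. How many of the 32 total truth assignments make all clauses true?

2

The models are:
  p=F q=T r=F s=F t=F
  p=F q=T r=F s=F t=T
That's 2 in total.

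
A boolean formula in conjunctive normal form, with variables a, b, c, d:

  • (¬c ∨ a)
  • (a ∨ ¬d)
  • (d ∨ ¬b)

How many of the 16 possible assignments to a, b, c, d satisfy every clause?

7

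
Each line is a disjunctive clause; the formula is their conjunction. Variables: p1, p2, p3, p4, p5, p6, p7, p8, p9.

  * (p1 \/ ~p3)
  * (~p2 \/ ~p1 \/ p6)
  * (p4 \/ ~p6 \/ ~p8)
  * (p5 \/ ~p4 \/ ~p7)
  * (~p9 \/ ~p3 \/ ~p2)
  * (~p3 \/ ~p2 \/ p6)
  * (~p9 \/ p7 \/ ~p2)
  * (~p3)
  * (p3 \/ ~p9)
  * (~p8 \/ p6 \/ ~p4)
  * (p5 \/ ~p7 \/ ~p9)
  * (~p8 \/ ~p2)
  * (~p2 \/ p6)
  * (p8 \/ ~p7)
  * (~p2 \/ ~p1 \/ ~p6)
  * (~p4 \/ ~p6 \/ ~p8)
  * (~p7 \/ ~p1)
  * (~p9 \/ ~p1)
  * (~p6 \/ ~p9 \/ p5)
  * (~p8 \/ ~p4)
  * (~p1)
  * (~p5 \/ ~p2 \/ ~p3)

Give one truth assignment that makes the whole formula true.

p1=F, p2=F, p3=F, p4=T, p5=T, p6=T, p7=F, p8=F, p9=F

(~p3) is a unit clause, so p3 = False.
(~p9) is a unit clause, so p9 = False.
Unit propagation: (~p1) forces p1 = False.
p2 occurs only negated in the remaining clauses — set p2 = False.
Pure literal: p5 appears only positively; assign p5 = True.
Try p4 = True.
  then p8 is forced to False.
  then p7 is forced to False.
p6 is now unconstrained; take p6 = True.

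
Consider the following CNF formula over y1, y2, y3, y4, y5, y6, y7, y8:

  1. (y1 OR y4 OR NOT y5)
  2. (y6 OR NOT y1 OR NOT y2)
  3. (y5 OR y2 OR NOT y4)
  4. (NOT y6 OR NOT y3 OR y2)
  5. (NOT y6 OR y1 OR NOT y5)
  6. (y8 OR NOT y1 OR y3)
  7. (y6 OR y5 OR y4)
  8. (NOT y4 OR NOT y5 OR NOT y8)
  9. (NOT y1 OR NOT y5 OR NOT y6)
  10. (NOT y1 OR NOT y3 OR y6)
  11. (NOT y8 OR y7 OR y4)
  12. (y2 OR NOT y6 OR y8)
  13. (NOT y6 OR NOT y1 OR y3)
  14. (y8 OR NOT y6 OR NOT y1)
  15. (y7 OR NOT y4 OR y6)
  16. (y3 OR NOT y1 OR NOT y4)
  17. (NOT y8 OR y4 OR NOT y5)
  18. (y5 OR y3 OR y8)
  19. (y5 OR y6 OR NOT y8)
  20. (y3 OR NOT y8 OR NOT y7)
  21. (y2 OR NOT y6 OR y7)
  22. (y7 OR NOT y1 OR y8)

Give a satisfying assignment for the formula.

y1 = False, y2 = True, y3 = True, y4 = True, y5 = False, y6 = False, y7 = True, y8 = False

Branch on y1: take y1 = False.
For the remaining variables, y2 = True, y3 = True, y4 = True, y5 = False, y6 = False, y7 = True, y8 = False works.
Every clause has at least one true literal under this assignment.
Check each clause:
  1. (y1 OR y4 OR NOT y5) — NOT y5 is true.
  2. (y6 OR NOT y2 OR NOT y1) — NOT y1 is true.
  3. (y2 OR y5 OR NOT y4) — y2 is true.
  4. (NOT y6 OR y2 OR NOT y3) — NOT y6 is true.
  5. (y1 OR NOT y6 OR NOT y5) — NOT y6 is true.
  6. (y8 OR NOT y1 OR y3) — y3 is true.
  7. (y6 OR y4 OR y5) — y4 is true.
  8. (NOT y5 OR NOT y4 OR NOT y8) — NOT y8 is true.
  9. (NOT y1 OR NOT y6 OR NOT y5) — NOT y6 is true.
  10. (NOT y3 OR y6 OR NOT y1) — NOT y1 is true.
  11. (y7 OR NOT y8 OR y4) — NOT y8 is true.
  12. (y2 OR y8 OR NOT y6) — y2 is true.
  13. (NOT y1 OR NOT y6 OR y3) — NOT y6 is true.
  14. (y8 OR NOT y6 OR NOT y1) — NOT y6 is true.
  15. (y7 OR NOT y4 OR y6) — y7 is true.
  16. (y3 OR NOT y1 OR NOT y4) — y3 is true.
  17. (y4 OR NOT y5 OR NOT y8) — NOT y8 is true.
  18. (y8 OR y3 OR y5) — y3 is true.
  19. (y6 OR y5 OR NOT y8) — NOT y8 is true.
  20. (NOT y8 OR NOT y7 OR y3) — NOT y8 is true.
  21. (NOT y6 OR y2 OR y7) — NOT y6 is true.
  22. (y7 OR y8 OR NOT y1) — NOT y1 is true.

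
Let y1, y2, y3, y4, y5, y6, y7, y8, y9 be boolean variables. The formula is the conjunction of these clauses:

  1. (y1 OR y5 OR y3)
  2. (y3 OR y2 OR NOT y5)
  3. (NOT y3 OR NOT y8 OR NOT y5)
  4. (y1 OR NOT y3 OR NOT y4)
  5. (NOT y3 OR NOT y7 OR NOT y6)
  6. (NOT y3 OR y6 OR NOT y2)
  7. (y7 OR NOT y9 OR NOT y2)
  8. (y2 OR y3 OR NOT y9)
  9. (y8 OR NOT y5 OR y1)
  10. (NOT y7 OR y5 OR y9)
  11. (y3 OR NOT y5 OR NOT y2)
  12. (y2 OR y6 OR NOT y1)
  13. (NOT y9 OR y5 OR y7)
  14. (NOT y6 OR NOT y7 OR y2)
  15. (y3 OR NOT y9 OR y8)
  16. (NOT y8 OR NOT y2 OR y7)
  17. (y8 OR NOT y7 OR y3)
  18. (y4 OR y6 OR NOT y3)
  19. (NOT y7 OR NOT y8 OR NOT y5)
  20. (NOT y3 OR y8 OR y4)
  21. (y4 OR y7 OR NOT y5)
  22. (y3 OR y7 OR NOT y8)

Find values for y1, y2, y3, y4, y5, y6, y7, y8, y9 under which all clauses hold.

Try y1 = True.
For the remaining variables, y2 = False, y3 = True, y4 = True, y5 = True, y6 = True, y7 = False, y8 = False, y9 = False works.
Every clause has at least one true literal under this assignment.

y1 = True, y2 = False, y3 = True, y4 = True, y5 = True, y6 = True, y7 = False, y8 = False, y9 = False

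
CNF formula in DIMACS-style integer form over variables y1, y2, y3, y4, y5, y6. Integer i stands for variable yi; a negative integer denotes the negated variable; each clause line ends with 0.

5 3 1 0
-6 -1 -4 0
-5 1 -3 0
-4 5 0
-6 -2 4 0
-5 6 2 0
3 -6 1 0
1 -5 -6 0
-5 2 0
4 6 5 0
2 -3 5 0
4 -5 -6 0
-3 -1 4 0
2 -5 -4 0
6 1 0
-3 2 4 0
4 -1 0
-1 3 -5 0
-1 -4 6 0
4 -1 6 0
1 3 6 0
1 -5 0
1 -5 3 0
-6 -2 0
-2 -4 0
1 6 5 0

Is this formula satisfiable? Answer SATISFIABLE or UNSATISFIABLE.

UNSATISFIABLE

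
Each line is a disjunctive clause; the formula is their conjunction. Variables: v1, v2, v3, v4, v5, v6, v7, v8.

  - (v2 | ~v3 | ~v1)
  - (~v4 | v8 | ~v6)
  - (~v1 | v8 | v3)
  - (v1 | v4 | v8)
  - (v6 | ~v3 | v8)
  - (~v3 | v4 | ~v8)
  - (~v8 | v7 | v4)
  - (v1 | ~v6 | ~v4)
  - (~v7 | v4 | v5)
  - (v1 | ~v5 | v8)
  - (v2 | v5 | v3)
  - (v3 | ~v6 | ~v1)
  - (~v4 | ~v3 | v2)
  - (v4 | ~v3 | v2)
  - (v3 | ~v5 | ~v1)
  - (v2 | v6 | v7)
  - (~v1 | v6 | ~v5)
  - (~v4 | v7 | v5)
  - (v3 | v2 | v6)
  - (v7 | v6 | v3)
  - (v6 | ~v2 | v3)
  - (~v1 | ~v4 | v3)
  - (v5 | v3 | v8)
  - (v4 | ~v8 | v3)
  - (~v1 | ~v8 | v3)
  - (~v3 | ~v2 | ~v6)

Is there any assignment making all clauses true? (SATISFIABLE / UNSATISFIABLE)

Try v1 = True.
Set v2 = True and propagate.
For the remaining variables, v3 = True, v4 = True, v5 = False, v6 = False, v7 = True, v8 = True works.
Every clause has at least one true literal under this assignment.
So v1=1  v2=1  v3=1  v4=1  v5=0  v6=0  v7=1  v8=1 is a satisfying assignment.

SATISFIABLE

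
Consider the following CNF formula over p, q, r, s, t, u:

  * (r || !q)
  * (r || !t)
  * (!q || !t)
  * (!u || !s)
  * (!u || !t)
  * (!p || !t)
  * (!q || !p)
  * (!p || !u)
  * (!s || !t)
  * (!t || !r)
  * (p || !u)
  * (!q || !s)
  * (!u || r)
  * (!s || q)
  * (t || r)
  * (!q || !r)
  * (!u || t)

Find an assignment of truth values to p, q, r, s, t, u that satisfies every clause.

p = 1, q = 0, r = 1, s = 0, t = 0, u = 0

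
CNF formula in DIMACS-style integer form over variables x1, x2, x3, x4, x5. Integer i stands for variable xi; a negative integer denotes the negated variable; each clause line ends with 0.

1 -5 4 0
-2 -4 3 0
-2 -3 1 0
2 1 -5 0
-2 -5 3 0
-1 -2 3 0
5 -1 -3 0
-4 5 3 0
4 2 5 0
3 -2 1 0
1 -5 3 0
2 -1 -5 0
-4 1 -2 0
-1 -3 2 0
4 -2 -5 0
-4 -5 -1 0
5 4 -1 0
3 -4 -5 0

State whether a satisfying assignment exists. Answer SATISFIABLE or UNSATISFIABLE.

SATISFIABLE

Branch on x1: take x1 = False.
Set x2 = False and propagate.
  then x5 is forced to False.
  then x4 is forced to True.
  then x3 is forced to True.
Every clause has at least one true literal under this assignment.
So x1 = False, x2 = False, x3 = True, x4 = True, x5 = False is a satisfying assignment.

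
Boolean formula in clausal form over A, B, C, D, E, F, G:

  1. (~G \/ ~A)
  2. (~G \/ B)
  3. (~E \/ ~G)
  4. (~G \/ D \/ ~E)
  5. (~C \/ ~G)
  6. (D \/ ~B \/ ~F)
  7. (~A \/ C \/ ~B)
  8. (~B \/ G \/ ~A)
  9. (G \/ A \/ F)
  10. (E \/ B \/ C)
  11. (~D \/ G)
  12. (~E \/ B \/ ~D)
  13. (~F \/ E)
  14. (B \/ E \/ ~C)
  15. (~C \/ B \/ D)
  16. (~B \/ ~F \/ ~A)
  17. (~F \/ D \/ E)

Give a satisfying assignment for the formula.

Try A = True.
  then G is forced to False.
  then B is forced to False.
  then D is forced to False.
  then C is forced to False.
  then E is forced to True.
F is now unconstrained; take F = False.
Every clause has at least one true literal under this assignment.
Check each clause:
  1. (~G \/ ~A) — ~G is true.
  2. (~G \/ B) — ~G is true.
  3. (~G \/ ~E) — ~G is true.
  4. (~G \/ ~E \/ D) — ~G is true.
  5. (~C \/ ~G) — ~G is true.
  6. (~F \/ ~B \/ D) — ~F is true.
  7. (~B \/ ~A \/ C) — ~B is true.
  8. (~A \/ ~B \/ G) — ~B is true.
  9. (G \/ A \/ F) — A is true.
  10. (B \/ E \/ C) — E is true.
  11. (~D \/ G) — ~D is true.
  12. (B \/ ~D \/ ~E) — ~D is true.
  13. (~F \/ E) — ~F is true.
  14. (E \/ B \/ ~C) — ~C is true.
  15. (~C \/ D \/ B) — ~C is true.
  16. (~A \/ ~B \/ ~F) — ~F is true.
  17. (~F \/ D \/ E) — ~F is true.

A=1  B=0  C=0  D=0  E=1  F=0  G=0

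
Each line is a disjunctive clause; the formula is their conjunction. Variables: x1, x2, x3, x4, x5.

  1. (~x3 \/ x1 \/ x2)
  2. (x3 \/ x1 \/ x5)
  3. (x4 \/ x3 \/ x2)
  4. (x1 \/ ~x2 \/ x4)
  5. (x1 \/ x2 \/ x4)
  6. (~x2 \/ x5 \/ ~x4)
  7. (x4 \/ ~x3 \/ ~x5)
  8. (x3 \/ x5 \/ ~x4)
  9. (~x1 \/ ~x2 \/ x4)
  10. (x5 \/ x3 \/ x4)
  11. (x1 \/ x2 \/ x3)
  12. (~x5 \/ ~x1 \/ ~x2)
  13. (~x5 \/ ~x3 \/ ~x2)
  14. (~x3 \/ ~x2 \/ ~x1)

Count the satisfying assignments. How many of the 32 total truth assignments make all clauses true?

The models are:
  x1=F x2=T x3=F x4=T x5=T
  x1=T x2=F x3=F x4=T x5=T
  x1=T x2=F x3=T x4=F x5=F
  x1=T x2=F x3=T x4=T x5=F
  x1=T x2=F x3=T x4=T x5=T
Count: 5.

5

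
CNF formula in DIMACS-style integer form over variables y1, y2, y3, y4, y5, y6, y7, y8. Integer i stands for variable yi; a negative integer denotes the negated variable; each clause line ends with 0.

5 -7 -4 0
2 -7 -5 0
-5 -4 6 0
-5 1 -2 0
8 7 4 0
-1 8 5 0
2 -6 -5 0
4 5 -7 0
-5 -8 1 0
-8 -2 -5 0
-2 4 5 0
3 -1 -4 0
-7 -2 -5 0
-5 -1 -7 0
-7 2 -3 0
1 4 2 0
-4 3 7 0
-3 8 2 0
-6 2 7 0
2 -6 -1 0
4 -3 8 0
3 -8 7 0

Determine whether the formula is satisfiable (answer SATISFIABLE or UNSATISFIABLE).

SATISFIABLE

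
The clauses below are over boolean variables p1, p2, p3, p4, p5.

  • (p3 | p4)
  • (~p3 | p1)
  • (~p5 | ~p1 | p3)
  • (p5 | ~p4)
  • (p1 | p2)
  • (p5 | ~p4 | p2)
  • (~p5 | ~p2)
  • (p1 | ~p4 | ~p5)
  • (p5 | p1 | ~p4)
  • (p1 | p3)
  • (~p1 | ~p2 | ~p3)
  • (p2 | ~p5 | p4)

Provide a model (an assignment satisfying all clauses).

Set p1 = True and propagate.
For the remaining variables, p2 = False, p3 = True, p4 = True, p5 = True works.

p1=True  p2=False  p3=True  p4=True  p5=True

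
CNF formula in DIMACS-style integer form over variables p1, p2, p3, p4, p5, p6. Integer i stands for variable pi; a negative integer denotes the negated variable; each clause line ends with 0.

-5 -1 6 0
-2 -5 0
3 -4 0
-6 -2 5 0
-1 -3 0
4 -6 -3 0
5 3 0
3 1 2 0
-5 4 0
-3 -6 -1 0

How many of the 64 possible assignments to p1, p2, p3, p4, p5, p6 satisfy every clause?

7

Satisfying assignments:
  p1=0 p2=0 p3=1 p4=0 p5=0 p6=0
  p1=0 p2=0 p3=1 p4=1 p5=0 p6=0
  p1=0 p2=0 p3=1 p4=1 p5=0 p6=1
  p1=0 p2=0 p3=1 p4=1 p5=1 p6=0
  p1=0 p2=0 p3=1 p4=1 p5=1 p6=1
  p1=0 p2=1 p3=1 p4=0 p5=0 p6=0
  p1=0 p2=1 p3=1 p4=1 p5=0 p6=0
Count: 7.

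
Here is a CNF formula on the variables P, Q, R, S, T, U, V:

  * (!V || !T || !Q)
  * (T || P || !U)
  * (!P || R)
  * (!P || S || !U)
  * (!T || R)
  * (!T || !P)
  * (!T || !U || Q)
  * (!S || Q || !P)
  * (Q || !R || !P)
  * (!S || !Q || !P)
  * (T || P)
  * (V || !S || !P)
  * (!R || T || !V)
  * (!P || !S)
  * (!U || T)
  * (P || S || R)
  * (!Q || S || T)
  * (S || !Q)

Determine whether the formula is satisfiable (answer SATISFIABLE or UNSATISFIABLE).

U occurs only negated in the remaining clauses — set U = False.
Branch on P: take P = False.
  then T is forced to True.
  then R is forced to True.
For the remaining variables, Q = False, S = False, V = True works.
Every clause has at least one true literal under this assignment.
So P=F, Q=F, R=T, S=F, T=T, U=F, V=T is a satisfying assignment.

SATISFIABLE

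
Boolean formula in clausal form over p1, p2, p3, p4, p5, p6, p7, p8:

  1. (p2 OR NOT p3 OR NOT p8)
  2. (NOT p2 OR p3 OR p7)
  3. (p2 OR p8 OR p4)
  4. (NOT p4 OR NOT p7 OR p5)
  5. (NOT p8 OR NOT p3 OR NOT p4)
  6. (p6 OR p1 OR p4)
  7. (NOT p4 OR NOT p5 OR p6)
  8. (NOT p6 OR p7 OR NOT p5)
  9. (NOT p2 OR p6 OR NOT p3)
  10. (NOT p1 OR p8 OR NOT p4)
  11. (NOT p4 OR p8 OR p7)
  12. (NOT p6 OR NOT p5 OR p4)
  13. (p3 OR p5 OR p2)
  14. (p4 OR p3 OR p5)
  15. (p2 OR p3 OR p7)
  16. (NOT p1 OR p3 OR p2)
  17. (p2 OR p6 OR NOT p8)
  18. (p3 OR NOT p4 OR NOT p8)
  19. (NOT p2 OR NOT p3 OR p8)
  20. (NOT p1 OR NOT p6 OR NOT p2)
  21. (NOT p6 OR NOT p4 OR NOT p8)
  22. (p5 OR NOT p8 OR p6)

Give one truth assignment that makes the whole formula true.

Try p1 = False.
Try p2 = False.
The remaining clauses are satisfied by p3 = False, p4 = True, p5 = True, p6 = True, p7 = True, p8 = False.

p1 = False, p2 = False, p3 = False, p4 = True, p5 = True, p6 = True, p7 = True, p8 = False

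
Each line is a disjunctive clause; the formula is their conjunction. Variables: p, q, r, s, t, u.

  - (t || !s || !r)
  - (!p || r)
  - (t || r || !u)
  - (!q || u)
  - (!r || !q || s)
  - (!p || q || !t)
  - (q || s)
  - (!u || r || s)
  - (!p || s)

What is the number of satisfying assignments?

8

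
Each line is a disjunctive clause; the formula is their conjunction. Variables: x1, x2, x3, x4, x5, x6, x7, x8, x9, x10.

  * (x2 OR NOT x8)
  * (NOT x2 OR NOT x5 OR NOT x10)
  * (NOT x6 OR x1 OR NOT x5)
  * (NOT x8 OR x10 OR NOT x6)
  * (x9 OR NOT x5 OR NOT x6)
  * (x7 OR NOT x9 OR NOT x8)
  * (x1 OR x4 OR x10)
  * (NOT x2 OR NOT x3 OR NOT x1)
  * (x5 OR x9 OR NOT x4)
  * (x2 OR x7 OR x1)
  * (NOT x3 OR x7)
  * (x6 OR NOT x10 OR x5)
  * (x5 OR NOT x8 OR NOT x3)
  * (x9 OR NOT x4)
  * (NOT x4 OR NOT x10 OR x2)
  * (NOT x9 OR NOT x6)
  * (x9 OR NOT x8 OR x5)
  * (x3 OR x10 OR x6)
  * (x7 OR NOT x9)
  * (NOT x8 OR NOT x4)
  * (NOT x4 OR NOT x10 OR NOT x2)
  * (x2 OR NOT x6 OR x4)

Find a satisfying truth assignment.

x1=False, x2=False, x3=False, x4=False, x5=True, x6=False, x7=True, x8=False, x9=False, x10=True

Pure literal: x7 appears only positively; assign x7 = True.
x8 occurs only negated in the remaining clauses — set x8 = False.
Set x1 = False and propagate.
For the remaining variables, x2 = False, x3 = False, x4 = False, x5 = True, x6 = False, x9 = False, x10 = True works.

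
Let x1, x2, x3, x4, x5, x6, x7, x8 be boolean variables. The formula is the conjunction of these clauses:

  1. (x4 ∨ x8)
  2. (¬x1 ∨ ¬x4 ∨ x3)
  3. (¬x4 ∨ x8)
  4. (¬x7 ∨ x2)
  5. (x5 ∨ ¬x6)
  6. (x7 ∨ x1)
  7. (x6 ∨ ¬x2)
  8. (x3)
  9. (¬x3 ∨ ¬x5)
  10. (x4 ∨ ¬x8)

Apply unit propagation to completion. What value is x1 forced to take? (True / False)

(x3) is a unit clause: x3 = True.
From (¬x3 ∨ ¬x5) and x3 = True: x5 = False.
(¬x6 ∨ x5): since x5 = False, the clause reduces to (¬x6). x6 = False.
In (x6 ∨ ¬x2), x6 is now false; ¬x2 must hold, so x2 = False.
From (x2 ∨ ¬x7) and x2 = False: x7 = False.
From (x1 ∨ x7) and x7 = False: x1 = True.

True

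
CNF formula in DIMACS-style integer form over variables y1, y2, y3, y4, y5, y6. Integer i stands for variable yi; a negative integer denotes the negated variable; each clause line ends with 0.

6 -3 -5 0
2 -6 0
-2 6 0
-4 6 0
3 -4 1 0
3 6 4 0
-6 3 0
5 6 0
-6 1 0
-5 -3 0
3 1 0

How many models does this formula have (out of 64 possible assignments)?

2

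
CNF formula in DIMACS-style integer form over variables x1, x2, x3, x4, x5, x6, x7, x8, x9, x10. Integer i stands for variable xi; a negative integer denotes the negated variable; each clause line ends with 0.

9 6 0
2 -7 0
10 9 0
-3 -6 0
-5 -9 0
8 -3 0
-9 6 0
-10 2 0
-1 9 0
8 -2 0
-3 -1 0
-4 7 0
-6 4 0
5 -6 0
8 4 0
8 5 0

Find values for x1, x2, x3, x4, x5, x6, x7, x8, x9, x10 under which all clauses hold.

x1=F, x2=T, x3=F, x4=T, x5=T, x6=T, x7=T, x8=T, x9=F, x10=T

Pure literal: x1 appears only negated; assign x1 = False.
Pure literal: x3 appears only negated; assign x3 = False.
Branch on x2: take x2 = True.
  then x8 is forced to True.
The remaining clauses are satisfied by x4 = True, x5 = True, x6 = True, x7 = True, x9 = False, x10 = True.
Every clause has at least one true literal under this assignment.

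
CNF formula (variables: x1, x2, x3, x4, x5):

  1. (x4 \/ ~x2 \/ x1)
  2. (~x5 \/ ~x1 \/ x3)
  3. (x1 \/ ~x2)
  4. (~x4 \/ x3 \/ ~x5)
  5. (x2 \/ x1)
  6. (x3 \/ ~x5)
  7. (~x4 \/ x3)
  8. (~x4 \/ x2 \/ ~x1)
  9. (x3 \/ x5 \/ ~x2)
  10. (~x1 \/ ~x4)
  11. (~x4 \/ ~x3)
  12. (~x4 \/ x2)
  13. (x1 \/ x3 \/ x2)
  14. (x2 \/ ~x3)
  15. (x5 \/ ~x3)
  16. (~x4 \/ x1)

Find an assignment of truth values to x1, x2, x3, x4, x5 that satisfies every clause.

Try x1 = True.
  then x4 is forced to False.
Branch on x2: take x2 = True.
Try x3 = True.
  then x5 is forced to True.
Every clause has at least one true literal under this assignment.
Check each clause:
  1. (x1 \/ ~x2 \/ x4) — x1 is true.
  2. (~x5 \/ x3 \/ ~x1) — x3 is true.
  3. (~x2 \/ x1) — x1 is true.
  4. (~x4 \/ ~x5 \/ x3) — x3 is true.
  5. (x2 \/ x1) — x1 is true.
  6. (~x5 \/ x3) — x3 is true.
  7. (~x4 \/ x3) — x3 is true.
  8. (~x1 \/ ~x4 \/ x2) — x2 is true.
  9. (x5 \/ x3 \/ ~x2) — x3 is true.
  10. (~x4 \/ ~x1) — ~x4 is true.
  11. (~x4 \/ ~x3) — ~x4 is true.
  12. (x2 \/ ~x4) — x2 is true.
  13. (x3 \/ x2 \/ x1) — x1 is true.
  14. (x2 \/ ~x3) — x2 is true.
  15. (x5 \/ ~x3) — x5 is true.
  16. (~x4 \/ x1) — x1 is true.

x1 = True, x2 = True, x3 = True, x4 = False, x5 = True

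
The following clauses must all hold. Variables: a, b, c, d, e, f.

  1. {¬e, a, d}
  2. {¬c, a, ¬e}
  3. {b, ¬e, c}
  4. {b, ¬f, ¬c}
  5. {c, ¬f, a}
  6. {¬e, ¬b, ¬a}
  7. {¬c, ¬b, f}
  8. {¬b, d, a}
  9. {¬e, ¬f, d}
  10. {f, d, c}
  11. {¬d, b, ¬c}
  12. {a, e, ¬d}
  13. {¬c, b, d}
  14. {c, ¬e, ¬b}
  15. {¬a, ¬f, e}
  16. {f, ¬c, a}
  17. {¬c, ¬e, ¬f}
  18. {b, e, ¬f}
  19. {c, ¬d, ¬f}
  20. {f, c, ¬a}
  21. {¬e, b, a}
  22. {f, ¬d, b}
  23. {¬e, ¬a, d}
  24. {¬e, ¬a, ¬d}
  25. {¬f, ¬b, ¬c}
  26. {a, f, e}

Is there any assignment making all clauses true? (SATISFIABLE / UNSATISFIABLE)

UNSATISFIABLE

c = True:
  e = True:
    propagation gives a=True, b=False, f=False, d=False; an empty clause results — contradiction.
  e = False:
    b = True:
      propagation gives f=True; contradiction.
    b = False:
      propagation gives f=False, d=False; contradiction.
c = False:
  e = True:
    propagation gives b=True; an empty clause results — contradiction.
  e = False:
    f = True:
      propagation gives a=True; contradiction.
    f = False:
      propagation gives d=True, a=True; contradiction.
Every branch closes, so no satisfying assignment exists.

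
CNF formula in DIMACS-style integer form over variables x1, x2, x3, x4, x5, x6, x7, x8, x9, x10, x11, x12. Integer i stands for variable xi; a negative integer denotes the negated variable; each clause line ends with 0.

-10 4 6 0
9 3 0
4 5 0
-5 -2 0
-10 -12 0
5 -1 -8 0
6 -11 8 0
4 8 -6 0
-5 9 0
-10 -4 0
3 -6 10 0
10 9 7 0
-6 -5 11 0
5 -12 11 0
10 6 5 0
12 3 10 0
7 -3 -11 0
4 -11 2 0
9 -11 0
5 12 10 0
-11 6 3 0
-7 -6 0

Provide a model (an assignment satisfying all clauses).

x9 occurs only positively in the remaining clauses — set x9 = True.
Set x1 = True and propagate.
Set x2 = False and propagate.
Branch on x3: take x3 = False.
The remaining clauses are satisfied by x4 = True, x5 = True, x6 = False, x7 = False, x8 = False, x10 = False, x11 = False, x12 = True.

x1=True, x2=False, x3=False, x4=True, x5=True, x6=False, x7=False, x8=False, x9=True, x10=False, x11=False, x12=True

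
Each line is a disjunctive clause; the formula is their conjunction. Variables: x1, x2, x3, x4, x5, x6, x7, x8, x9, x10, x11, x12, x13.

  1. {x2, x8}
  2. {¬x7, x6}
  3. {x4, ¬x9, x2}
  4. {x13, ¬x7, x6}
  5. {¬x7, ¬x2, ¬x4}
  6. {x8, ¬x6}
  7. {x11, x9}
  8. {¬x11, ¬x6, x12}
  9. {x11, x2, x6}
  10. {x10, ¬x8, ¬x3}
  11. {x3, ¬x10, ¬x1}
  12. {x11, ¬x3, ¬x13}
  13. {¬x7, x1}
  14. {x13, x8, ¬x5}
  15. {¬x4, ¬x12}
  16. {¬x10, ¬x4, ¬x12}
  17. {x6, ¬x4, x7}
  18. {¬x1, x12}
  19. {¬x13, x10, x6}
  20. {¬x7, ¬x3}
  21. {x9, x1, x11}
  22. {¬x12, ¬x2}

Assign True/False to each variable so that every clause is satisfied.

x1=False, x2=True, x3=False, x4=True, x5=False, x6=True, x7=False, x8=True, x9=True, x10=True, x11=False, x12=False, x13=True

Check each clause:
  1. {x2, x8} — x8 is true.
  2. {¬x7, x6} — ¬x7 is true.
  3. {¬x9, x4, x2} — x2 is true.
  4. {x13, ¬x7, x6} — ¬x7 is true.
  5. {¬x7, ¬x4, ¬x2} — ¬x7 is true.
  6. {x8, ¬x6} — x8 is true.
  7. {x11, x9} — x9 is true.
  8. {¬x6, ¬x11, x12} — ¬x11 is true.
  9. {x6, x2, x11} — x2 is true.
  10. {¬x3, x10, ¬x8} — x10 is true.
  11. {¬x1, x3, ¬x10} — ¬x1 is true.
  12. {x11, ¬x3, ¬x13} — ¬x3 is true.
  13. {x1, ¬x7} — ¬x7 is true.
  14. {¬x5, x13, x8} — x8 is true.
  15. {¬x12, ¬x4} — ¬x12 is true.
  16. {¬x12, ¬x4, ¬x10} — ¬x12 is true.
  17. {x6, x7, ¬x4} — x6 is true.
  18. {¬x1, x12} — ¬x1 is true.
  19. {x10, ¬x13, x6} — x10 is true.
  20. {¬x7, ¬x3} — ¬x7 is true.
  21. {x9, x11, x1} — x9 is true.
  22. {¬x12, ¬x2} — ¬x12 is true.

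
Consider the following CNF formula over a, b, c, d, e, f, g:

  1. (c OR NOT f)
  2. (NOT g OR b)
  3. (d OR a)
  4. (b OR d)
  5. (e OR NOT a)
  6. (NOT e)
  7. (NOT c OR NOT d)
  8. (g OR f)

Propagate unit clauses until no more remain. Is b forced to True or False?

True

(NOT e) is a unit clause: e = False.
(NOT a OR e) with e = False leaves only NOT a, so a = False.
From (d OR a) and a = False: d = True.
(NOT d OR NOT c) with d = True leaves only NOT c, so c = False.
(NOT f OR c) with c = False leaves only NOT f, so f = False.
From (f OR g) and f = False: g = True.
From (b OR NOT g) and g = True: b = True.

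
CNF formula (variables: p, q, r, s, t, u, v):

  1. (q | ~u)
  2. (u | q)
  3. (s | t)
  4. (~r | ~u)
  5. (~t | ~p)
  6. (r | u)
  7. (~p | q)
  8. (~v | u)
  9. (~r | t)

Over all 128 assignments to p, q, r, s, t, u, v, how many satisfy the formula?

10

Split on u, then q.
  u=1, q=1: v free; 4 ways for (p,r,s,t) × 2^1 = 8.
  u=1, q=0: a clause becomes empty — 0.
  u=0, q=1: remaining (p,r,s,t,v) ∈ {(0,1,0,1,0); (0,1,1,1,0)} — 2.
  u=0, q=0: a clause becomes empty — 0.
Total: 8 + 0 + 2 + 0 = 10.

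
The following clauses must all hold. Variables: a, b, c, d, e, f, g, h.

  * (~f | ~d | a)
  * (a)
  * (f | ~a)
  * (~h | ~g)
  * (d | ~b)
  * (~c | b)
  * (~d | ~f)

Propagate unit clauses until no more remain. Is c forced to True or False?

Unit clause (a) sets a = True.
In (f | ~a), ~a is now false; f must hold, so f = True.
(~d | ~f) with f = True leaves only ~d, so d = False.
(~b | d): since d = False, the clause reduces to (~b). b = False.
In (~c | b), b is now false; ~c must hold, so c = False.

False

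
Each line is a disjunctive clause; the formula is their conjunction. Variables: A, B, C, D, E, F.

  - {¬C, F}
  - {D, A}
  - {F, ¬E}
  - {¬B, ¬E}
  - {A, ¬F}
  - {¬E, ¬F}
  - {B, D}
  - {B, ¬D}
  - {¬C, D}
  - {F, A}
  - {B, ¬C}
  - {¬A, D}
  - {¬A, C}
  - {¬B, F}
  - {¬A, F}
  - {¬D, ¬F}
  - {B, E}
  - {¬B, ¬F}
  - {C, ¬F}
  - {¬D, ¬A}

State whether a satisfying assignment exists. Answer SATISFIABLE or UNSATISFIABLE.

F = True:
  propagation gives A=True, E=False, D=True; an empty clause results — contradiction.
F = False:
  propagation gives C=False, E=False, A=True; an empty clause results — contradiction.
Every branch closes, so no satisfying assignment exists.

UNSATISFIABLE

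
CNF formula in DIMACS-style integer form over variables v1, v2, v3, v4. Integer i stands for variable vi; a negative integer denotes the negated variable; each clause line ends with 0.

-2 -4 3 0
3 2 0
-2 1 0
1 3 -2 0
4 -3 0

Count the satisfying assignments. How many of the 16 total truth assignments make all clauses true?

4

The models are:
  v1=0 v2=0 v3=1 v4=1
  v1=1 v2=0 v3=1 v4=1
  v1=1 v2=1 v3=0 v4=0
  v1=1 v2=1 v3=1 v4=1
Count: 4.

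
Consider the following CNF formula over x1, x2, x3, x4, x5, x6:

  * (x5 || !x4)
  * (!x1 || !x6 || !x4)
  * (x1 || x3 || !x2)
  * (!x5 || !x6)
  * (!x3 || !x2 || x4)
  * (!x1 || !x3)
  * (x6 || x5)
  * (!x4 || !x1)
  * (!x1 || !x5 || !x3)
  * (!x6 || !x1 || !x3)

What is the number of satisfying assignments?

11

Case analysis on x1 and x3:
  x1=T, x3=T: a clause becomes empty — 0.
  x1=T, x3=F: remaining (x2,x4,x5,x6) ∈ {(F,F,F,T); (F,F,T,F); (T,F,F,T); (T,F,T,F)} — 4.
  x1=F, x3=T: remaining (x2,x4,x5,x6) ∈ {(F,F,F,T); (F,F,T,F); (F,T,T,F); (T,T,T,F)} — 4.
  x1=F, x3=F: remaining (x2,x4,x5,x6) ∈ {(F,F,F,T); (F,F,T,F); (F,T,T,F)} — 3.
Total: 0 + 4 + 4 + 3 = 11.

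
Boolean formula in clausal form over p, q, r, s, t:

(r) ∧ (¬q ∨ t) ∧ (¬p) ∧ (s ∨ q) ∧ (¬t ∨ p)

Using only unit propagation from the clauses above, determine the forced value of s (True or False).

Unit clause (r) sets r = True.
(¬p) is a unit clause: p = False.
(p ∨ ¬t): since p = False, the clause reduces to (¬t). t = False.
From (¬q ∨ t) and t = False: q = False.
(s ∨ q): since q = False, the clause reduces to (s). s = True.

True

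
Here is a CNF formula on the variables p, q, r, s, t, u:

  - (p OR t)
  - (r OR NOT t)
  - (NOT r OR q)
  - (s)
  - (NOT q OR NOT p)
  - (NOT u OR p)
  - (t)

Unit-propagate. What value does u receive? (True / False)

False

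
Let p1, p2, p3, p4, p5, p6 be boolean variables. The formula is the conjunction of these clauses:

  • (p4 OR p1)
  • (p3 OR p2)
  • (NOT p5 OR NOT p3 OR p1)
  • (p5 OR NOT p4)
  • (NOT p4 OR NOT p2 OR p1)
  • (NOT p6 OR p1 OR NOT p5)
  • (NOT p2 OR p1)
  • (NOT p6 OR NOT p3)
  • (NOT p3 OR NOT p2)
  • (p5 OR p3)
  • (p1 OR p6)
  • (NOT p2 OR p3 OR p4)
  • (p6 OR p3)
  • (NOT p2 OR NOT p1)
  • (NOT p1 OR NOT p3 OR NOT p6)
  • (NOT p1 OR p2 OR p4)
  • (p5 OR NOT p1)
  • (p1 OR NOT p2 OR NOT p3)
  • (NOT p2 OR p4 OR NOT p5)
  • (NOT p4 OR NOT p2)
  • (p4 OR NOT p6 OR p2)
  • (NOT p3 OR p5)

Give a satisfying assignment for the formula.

p1=T, p2=F, p3=T, p4=T, p5=T, p6=F

Try p1 = True.
  then p2 is forced to False.
  then p3 is forced to True.
  then p6 is forced to False.
  then p4 is forced to True.
  then p5 is forced to True.
Check each clause:
  1. (p1 OR p4) — p1 is true.
  2. (p2 OR p3) — p3 is true.
  3. (NOT p3 OR NOT p5 OR p1) — p1 is true.
  4. (NOT p4 OR p5) — p5 is true.
  5. (NOT p4 OR NOT p2 OR p1) — p1 is true.
  6. (NOT p6 OR p1 OR NOT p5) — p1 is true.
  7. (p1 OR NOT p2) — p1 is true.
  8. (NOT p3 OR NOT p6) — NOT p6 is true.
  9. (NOT p3 OR NOT p2) — NOT p2 is true.
  10. (p5 OR p3) — p3 is true.
  11. (p6 OR p1) — p1 is true.
  12. (p4 OR NOT p2 OR p3) — p3 is true.
  13. (p3 OR p6) — p3 is true.
  14. (NOT p2 OR NOT p1) — NOT p2 is true.
  15. (NOT p1 OR NOT p6 OR NOT p3) — NOT p6 is true.
  16. (p2 OR p4 OR NOT p1) — p4 is true.
  17. (NOT p1 OR p5) — p5 is true.
  18. (NOT p3 OR NOT p2 OR p1) — p1 is true.
  19. (NOT p5 OR p4 OR NOT p2) — p4 is true.
  20. (NOT p2 OR NOT p4) — NOT p2 is true.
  21. (p2 OR NOT p6 OR p4) — NOT p6 is true.
  22. (NOT p3 OR p5) — p5 is true.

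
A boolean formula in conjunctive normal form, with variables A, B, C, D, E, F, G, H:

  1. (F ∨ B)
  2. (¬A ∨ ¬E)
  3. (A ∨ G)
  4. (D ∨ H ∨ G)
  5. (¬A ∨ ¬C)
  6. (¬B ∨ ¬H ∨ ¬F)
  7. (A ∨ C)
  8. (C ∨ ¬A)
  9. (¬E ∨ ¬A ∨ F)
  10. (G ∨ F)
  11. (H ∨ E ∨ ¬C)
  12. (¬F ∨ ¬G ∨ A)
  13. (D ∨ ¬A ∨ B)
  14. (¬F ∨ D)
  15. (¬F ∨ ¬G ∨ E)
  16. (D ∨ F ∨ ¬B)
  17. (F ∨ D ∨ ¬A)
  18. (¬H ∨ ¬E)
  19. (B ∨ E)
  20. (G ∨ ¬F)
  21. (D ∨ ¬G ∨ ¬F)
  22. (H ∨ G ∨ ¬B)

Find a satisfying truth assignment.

Pure literal: D appears only positively; assign D = True.
Try A = False.
  then G is forced to True.
  then C is forced to True.
  then F is forced to False.
  then B is forced to True.
The remaining clauses are satisfied by E = False, H = True.
Check each clause:
  1. (F ∨ B) — B is true.
  2. (¬E ∨ ¬A) — ¬E is true.
  3. (A ∨ G) — G is true.
  4. (D ∨ G ∨ H) — H is true.
  5. (¬A ∨ ¬C) — ¬A is true.
  6. (¬B ∨ ¬F ∨ ¬H) — ¬F is true.
  7. (C ∨ A) — C is true.
  8. (¬A ∨ C) — C is true.
  9. (¬E ∨ ¬A ∨ F) — ¬E is true.
  10. (G ∨ F) — G is true.
  11. (E ∨ H ∨ ¬C) — H is true.
  12. (¬G ∨ A ∨ ¬F) — ¬F is true.
  13. (B ∨ ¬A ∨ D) — B is true.
  14. (¬F ∨ D) — ¬F is true.
  15. (¬G ∨ ¬F ∨ E) — ¬F is true.
  16. (F ∨ D ∨ ¬B) — D is true.
  17. (F ∨ ¬A ∨ D) — D is true.
  18. (¬H ∨ ¬E) — ¬E is true.
  19. (B ∨ E) — B is true.
  20. (¬F ∨ G) — ¬F is true.
  21. (D ∨ ¬G ∨ ¬F) — ¬F is true.
  22. (H ∨ G ∨ ¬B) — H is true.

A=0, B=1, C=1, D=1, E=0, F=0, G=1, H=1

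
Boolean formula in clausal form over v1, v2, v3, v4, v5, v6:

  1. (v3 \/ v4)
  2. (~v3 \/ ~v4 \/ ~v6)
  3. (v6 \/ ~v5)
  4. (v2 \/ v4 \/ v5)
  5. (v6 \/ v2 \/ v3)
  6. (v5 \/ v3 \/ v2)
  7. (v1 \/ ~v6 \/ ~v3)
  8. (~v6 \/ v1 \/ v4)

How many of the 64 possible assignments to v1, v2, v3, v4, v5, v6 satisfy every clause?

Case analysis on v3 and v6:
  v3=T, v6=T: remaining (v1,v2,v4,v5) ∈ {(T,F,F,T); (T,T,F,F); (T,T,F,T)} — 3.
  v3=T, v6=F: v1 free; 3 ways for (v2,v4,v5) × 2^1 = 6.
  v3=F, v6=T: v1 free; 3 ways for (v2,v4,v5) × 2^1 = 6.
  v3=F, v6=F: remaining (v1,v2,v4,v5) ∈ {(F,T,T,F); (T,T,T,F)} — 2.
Total: 3 + 6 + 6 + 2 = 17.

17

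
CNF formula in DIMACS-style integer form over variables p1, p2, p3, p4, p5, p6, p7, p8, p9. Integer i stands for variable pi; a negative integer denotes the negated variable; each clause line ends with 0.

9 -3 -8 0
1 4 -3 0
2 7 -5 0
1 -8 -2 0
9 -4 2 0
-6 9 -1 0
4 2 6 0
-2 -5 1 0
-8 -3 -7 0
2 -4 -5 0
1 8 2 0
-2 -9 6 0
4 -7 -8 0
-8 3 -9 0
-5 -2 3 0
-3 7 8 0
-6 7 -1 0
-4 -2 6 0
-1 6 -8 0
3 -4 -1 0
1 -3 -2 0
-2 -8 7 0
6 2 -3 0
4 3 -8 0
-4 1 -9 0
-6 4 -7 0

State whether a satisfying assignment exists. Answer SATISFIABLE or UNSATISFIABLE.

SATISFIABLE

p5 occurs only negated in the remaining clauses — set p5 = False.
Branch on p1: take p1 = False.
Try p2 = True.
  then p8 is forced to False.
  then p3 is forced to False.
The remaining clauses are satisfied by p4 = False, p6 = False, p7 = False, p9 = False.
So p1=False  p2=True  p3=False  p4=False  p5=False  p6=False  p7=False  p8=False  p9=False is a satisfying assignment.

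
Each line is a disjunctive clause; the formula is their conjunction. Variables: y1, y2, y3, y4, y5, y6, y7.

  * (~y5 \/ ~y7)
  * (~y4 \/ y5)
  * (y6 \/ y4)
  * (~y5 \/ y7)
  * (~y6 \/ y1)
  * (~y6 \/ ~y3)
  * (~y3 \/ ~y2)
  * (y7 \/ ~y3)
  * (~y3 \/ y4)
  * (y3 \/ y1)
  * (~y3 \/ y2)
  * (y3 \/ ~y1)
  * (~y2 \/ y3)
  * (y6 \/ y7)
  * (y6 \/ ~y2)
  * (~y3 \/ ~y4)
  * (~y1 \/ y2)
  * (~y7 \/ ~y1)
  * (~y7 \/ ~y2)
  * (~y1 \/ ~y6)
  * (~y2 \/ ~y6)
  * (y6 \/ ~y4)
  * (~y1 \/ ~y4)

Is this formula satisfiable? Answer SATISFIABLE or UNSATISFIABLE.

y3 = True:
  propagation gives y6=False, y4=True; an empty clause results — contradiction.
y3 = False:
  propagation gives y1=True; an empty clause results — contradiction.
Every branch closes, so no satisfying assignment exists.

UNSATISFIABLE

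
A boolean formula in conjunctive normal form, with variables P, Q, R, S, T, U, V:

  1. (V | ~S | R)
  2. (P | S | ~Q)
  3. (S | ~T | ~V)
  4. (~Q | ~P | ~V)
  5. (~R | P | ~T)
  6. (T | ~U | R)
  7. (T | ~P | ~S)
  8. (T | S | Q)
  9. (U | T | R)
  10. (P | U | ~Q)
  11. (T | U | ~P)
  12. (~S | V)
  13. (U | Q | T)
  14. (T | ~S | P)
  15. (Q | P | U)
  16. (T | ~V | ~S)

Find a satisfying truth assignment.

P=True, Q=False, R=False, S=True, T=True, U=False, V=True

Try P = True.
Set Q = False and propagate.
Set R = False and propagate.
For the remaining variables, S = True, T = True, U = False, V = True works.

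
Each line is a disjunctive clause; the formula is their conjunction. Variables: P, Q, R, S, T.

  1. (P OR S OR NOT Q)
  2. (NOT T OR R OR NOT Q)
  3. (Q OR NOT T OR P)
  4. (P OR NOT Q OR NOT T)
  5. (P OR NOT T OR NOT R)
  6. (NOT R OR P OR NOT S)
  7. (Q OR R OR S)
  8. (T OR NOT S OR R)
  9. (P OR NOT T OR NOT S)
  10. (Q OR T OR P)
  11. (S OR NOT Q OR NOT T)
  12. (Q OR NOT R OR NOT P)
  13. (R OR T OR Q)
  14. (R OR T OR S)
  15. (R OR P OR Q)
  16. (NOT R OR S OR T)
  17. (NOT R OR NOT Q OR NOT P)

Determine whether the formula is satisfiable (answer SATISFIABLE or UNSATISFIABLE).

Branch on P: take P = True.
The remaining clauses are satisfied by Q = False, R = False, S = True, T = True.
So P=True, Q=False, R=False, S=True, T=True is a satisfying assignment.

SATISFIABLE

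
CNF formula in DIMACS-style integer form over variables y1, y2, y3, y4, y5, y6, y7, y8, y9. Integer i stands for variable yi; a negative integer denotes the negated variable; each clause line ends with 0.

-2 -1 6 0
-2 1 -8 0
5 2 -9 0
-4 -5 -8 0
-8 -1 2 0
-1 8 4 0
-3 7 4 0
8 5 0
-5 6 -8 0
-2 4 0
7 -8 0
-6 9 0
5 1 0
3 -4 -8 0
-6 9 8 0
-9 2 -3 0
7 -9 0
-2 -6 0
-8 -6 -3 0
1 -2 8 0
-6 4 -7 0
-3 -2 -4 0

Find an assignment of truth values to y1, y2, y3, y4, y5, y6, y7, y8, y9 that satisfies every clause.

y1 = 0, y2 = 0, y3 = 1, y4 = 0, y5 = 1, y6 = 0, y7 = 1, y8 = 0, y9 = 0

Check each clause:
  1. (NOT y2 OR y6 OR NOT y1) — NOT y2 is true.
  2. (NOT y2 OR y1 OR NOT y8) — NOT y8 is true.
  3. (NOT y9 OR y5 OR y2) — y5 is true.
  4. (NOT y5 OR NOT y8 OR NOT y4) — NOT y8 is true.
  5. (NOT y8 OR y2 OR NOT y1) — NOT y8 is true.
  6. (y4 OR y8 OR NOT y1) — NOT y1 is true.
  7. (y7 OR NOT y3 OR y4) — y7 is true.
  8. (y8 OR y5) — y5 is true.
  9. (NOT y5 OR NOT y8 OR y6) — NOT y8 is true.
  10. (NOT y2 OR y4) — NOT y2 is true.
  11. (NOT y8 OR y7) — NOT y8 is true.
  12. (NOT y6 OR y9) — NOT y6 is true.
  13. (y1 OR y5) — y5 is true.
  14. (y3 OR NOT y8 OR NOT y4) — NOT y8 is true.
  15. (y9 OR NOT y6 OR y8) — NOT y6 is true.
  16. (y2 OR NOT y3 OR NOT y9) — NOT y9 is true.
  17. (y7 OR NOT y9) — y7 is true.
  18. (NOT y2 OR NOT y6) — NOT y6 is true.
  19. (NOT y3 OR NOT y6 OR NOT y8) — NOT y8 is true.
  20. (y8 OR y1 OR NOT y2) — NOT y2 is true.
  21. (NOT y6 OR y4 OR NOT y7) — NOT y6 is true.
  22. (NOT y2 OR NOT y4 OR NOT y3) — NOT y4 is true.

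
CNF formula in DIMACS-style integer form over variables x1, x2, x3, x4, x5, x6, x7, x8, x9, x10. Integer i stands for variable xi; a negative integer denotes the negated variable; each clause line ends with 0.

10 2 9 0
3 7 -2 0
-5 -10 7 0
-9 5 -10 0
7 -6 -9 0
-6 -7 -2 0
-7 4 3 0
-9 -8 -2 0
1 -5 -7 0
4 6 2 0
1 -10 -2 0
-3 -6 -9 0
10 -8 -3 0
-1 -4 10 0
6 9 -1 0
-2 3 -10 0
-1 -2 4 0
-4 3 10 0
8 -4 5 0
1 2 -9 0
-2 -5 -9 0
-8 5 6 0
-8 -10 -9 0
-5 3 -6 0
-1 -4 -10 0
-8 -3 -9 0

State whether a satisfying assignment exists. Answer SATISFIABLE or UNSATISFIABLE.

SATISFIABLE

Try x1 = False.
The remaining clauses are satisfied by x2 = False, x3 = False, x4 = False, x5 = False, x6 = True, x7 = False, x8 = False, x9 = False, x10 = True.
So x1=0, x2=0, x3=0, x4=0, x5=0, x6=1, x7=0, x8=0, x9=0, x10=1 is a satisfying assignment.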